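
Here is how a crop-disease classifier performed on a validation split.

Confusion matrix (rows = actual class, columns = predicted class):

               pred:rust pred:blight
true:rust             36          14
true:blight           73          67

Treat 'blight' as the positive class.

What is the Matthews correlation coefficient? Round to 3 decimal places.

MCC = (TP·TN − FP·FN) / √((TP+FP)(TP+FN)(TN+FP)(TN+FN))
Numerator = 67·36 − 14·73 = 1390
Denominator = √(81·140·50·109) = √61803000 = 7861.4884
MCC = 1390 / 7861.4884 = 0.177

0.177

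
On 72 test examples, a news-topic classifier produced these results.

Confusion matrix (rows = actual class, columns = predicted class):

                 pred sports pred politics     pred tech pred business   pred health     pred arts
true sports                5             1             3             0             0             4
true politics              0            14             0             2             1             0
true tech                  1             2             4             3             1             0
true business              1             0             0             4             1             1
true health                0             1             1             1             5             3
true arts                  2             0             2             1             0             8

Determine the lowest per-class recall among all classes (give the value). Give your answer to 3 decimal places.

0.364

Per-class recall (TP/(TP+FN)):
  sports: TP=5, FN=1+3+0+0+4=8 → 5/13 = 0.3846
  politics: TP=14, FN=0+0+2+1+0=3 → 14/17 = 0.8235
  tech: TP=4, FN=1+2+3+1+0=7 → 4/11 = 0.3636
  business: TP=4, FN=1+0+0+1+1=3 → 4/7 = 0.5714
  health: TP=5, FN=0+1+1+1+3=6 → 5/11 = 0.4545
  arts: TP=8, FN=2+0+2+1+0=5 → 8/13 = 0.6154
Lowest is class 'tech' with recall = 0.364.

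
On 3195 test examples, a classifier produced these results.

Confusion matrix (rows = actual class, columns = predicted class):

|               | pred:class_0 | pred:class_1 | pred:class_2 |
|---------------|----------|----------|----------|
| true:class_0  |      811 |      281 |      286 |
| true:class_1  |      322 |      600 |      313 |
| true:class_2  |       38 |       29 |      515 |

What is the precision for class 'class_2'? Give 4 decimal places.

0.4623

Take TP from the diagonal, FP from the rest of the 'class_2' prediction marginal, FN from the rest of the 'class_2' actual marginal.
precision = TP/(TP+FP).
class_2: TP=515, FP=286+313=599 → 515/1114 = 0.46230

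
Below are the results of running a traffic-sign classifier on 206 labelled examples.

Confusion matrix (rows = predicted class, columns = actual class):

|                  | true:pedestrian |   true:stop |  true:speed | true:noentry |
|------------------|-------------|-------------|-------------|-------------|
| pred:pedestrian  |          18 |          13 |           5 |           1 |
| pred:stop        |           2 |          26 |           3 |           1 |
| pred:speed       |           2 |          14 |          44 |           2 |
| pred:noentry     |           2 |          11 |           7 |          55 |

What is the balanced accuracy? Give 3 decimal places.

Balanced accuracy = mean of per-class recall.
  pedestrian: recall = 18/24 = 0.7500
  stop: recall = 26/64 = 0.4063
  speed: recall = 44/59 = 0.7458
  noentry: recall = 55/59 = 0.9322
Mean = (0.7500 + 0.4063 + 0.7458 + 0.9322) / 4 = 0.709

0.709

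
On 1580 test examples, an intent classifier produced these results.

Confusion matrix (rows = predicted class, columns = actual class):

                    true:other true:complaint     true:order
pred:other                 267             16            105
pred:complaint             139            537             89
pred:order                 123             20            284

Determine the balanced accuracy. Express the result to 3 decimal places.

Balanced accuracy = mean of per-class recall.
  other: recall = 267/529 = 0.5047
  complaint: recall = 537/573 = 0.9372
  order: recall = 284/478 = 0.5941
Mean = (0.5047 + 0.9372 + 0.5941) / 3 = 0.679

0.679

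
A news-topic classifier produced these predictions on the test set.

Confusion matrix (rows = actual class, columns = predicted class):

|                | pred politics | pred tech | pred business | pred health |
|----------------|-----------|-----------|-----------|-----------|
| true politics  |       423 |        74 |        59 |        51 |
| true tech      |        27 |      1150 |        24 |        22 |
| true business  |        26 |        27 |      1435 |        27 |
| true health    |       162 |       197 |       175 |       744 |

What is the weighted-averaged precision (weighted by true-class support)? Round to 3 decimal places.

Per-class precision (TP/(TP+FP)):
  politics: TP=423, FP=27+26+162=215 → 423/638 = 0.6630
  tech: TP=1150, FP=74+27+197=298 → 1150/1448 = 0.7942
  business: TP=1435, FP=59+24+175=258 → 1435/1693 = 0.8476
  health: TP=744, FP=51+22+27=100 → 744/844 = 0.8815
Weighted-precision = Σ (supportᵢ/N)·precisionᵢ with N=4623: (607/4623)·0.6630 + (1223/4623)·0.7942 + (1515/4623)·0.8476 + (1278/4623)·0.8815 = 0.819

0.819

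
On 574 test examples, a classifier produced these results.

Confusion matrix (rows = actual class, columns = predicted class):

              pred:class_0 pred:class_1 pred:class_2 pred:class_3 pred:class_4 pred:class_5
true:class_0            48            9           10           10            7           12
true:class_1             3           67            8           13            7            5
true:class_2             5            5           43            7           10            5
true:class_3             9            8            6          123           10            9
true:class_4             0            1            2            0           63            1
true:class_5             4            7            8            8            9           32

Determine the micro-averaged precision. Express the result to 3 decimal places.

0.655

Micro-averaging pools counts across classes: ΣTP=376, ΣFP=198, ΣFN=198.
Micro-precision = TP/(TP+FP) on pooled counts = 0.655 (equals overall accuracy in single-label multiclass).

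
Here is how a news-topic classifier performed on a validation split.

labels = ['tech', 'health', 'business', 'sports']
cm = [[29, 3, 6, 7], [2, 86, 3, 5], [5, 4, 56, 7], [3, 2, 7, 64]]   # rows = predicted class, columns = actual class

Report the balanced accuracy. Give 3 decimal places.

Balanced accuracy = mean of per-class recall.
  tech: recall = 29/39 = 0.7436
  health: recall = 86/95 = 0.9053
  business: recall = 56/72 = 0.7778
  sports: recall = 64/83 = 0.7711
Mean = (0.7436 + 0.9053 + 0.7778 + 0.7711) / 4 = 0.799

0.799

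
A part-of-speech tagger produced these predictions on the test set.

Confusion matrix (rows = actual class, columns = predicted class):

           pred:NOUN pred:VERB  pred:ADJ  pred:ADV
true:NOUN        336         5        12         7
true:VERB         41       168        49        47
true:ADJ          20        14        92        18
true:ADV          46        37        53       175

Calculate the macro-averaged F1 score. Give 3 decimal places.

0.656

Per-class F1 score (2·TP/(2·TP+FP+FN)):
  NOUN: TP=336, FP=41+20+46=107, FN=5+12+7=24 → 672/803 = 0.8369
  VERB: TP=168, FP=5+14+37=56, FN=41+49+47=137 → 336/529 = 0.6352
  ADJ: TP=92, FP=12+49+53=114, FN=20+14+18=52 → 184/350 = 0.5257
  ADV: TP=175, FP=7+47+18=72, FN=46+37+53=136 → 350/558 = 0.6272
Macro-F1 score = mean = (0.8369 + 0.6352 + 0.5257 + 0.6272) / 4 = 0.656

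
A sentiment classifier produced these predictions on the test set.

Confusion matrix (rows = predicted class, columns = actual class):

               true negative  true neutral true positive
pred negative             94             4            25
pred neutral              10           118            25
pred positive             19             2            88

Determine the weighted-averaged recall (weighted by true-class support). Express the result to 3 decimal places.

Per-class recall (TP/(TP+FN)):
  negative: TP=94, FN=10+19=29 → 94/123 = 0.7642
  neutral: TP=118, FN=4+2=6 → 118/124 = 0.9516
  positive: TP=88, FN=25+25=50 → 88/138 = 0.6377
Weighted-recall = Σ (supportᵢ/N)·recallᵢ with N=385: (123/385)·0.7642 + (124/385)·0.9516 + (138/385)·0.6377 = 0.779

0.779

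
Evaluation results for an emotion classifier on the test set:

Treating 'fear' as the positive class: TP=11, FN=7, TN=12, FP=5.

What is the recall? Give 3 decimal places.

Recall = TP/(TP+FN) = 11/(11+7) = 11/18 = 0.611

0.611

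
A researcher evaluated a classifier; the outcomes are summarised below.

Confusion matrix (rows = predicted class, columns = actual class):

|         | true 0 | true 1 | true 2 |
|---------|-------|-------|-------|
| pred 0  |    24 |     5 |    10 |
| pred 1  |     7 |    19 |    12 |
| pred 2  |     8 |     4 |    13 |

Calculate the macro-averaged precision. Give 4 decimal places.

Per-class precision (TP/(TP+FP)):
  0: TP=24, FP=5+10=15 → 24/39 = 0.61538
  1: TP=19, FP=7+12=19 → 19/38 = 0.50000
  2: TP=13, FP=8+4=12 → 13/25 = 0.52000
Macro-precision = mean = (0.61538 + 0.50000 + 0.52000) / 3 = 0.5451

0.5451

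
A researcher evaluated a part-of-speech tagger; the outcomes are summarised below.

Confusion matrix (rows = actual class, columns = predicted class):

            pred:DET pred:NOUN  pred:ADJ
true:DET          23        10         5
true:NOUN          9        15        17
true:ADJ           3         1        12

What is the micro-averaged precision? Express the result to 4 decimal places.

Micro-averaging pools counts across classes: ΣTP=50, ΣFP=45, ΣFN=45.
Micro-precision = TP/(TP+FP) on pooled counts = 0.5263 (equals overall accuracy in single-label multiclass).

0.5263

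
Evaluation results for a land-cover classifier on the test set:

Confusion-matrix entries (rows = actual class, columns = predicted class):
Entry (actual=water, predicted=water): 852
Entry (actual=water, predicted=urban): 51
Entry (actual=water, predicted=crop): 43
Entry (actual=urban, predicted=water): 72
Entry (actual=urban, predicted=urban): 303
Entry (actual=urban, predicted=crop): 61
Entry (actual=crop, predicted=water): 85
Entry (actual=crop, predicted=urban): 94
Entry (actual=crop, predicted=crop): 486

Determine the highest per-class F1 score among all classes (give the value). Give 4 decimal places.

Per-class F1 score (2·TP/(2·TP+FP+FN)):
  water: TP=852, FP=72+85=157, FN=51+43=94 → 1704/1955 = 0.87161
  urban: TP=303, FP=51+94=145, FN=72+61=133 → 606/884 = 0.68552
  crop: TP=486, FP=43+61=104, FN=85+94=179 → 972/1255 = 0.77450
Highest is class 'water' with F1 score = 0.8716.

0.8716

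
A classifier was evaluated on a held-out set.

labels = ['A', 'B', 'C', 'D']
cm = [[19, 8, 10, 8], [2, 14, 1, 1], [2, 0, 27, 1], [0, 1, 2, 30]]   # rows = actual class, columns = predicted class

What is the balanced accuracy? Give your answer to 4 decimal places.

0.7523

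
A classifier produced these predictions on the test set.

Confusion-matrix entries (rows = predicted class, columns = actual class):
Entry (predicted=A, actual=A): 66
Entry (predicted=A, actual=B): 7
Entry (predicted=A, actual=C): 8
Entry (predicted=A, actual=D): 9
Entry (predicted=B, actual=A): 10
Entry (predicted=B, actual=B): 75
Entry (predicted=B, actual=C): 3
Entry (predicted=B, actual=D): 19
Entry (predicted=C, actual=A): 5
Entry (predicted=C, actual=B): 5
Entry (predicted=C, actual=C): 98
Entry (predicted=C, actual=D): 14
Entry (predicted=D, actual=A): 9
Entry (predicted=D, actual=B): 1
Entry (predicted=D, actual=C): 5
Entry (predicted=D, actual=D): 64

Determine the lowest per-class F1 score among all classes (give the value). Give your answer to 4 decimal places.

0.6919

Per-class F1 score (2·TP/(2·TP+FP+FN)):
  A: TP=66, FP=7+8+9=24, FN=10+5+9=24 → 132/180 = 0.73333
  B: TP=75, FP=10+3+19=32, FN=7+5+1=13 → 150/195 = 0.76923
  C: TP=98, FP=5+5+14=24, FN=8+3+5=16 → 196/236 = 0.83051
  D: TP=64, FP=9+1+5=15, FN=9+19+14=42 → 128/185 = 0.69189
Lowest is class 'D' with F1 score = 0.6919.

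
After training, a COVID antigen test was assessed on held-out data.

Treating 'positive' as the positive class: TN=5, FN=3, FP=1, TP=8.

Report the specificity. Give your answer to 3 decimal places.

0.833

Specificity = TN/(TN+FP) = 5/(5+1) = 0.833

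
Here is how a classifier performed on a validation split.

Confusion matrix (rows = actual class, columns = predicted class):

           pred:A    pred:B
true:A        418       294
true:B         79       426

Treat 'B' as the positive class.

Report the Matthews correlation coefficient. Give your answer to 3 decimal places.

0.432

MCC = (TP·TN − FP·FN) / √((TP+FP)(TP+FN)(TN+FP)(TN+FN))
Numerator = 426·418 − 294·79 = 154842
Denominator = √(720·505·712·497) = √128664950400 = 358698.9691
MCC = 154842 / 358698.9691 = 0.432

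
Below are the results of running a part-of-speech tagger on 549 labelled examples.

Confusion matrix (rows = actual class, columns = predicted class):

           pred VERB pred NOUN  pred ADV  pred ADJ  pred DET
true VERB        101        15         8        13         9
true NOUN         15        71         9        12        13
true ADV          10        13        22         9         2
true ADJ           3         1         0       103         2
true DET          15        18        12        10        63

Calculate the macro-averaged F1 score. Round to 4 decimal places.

0.6236

Per-class F1 score (2·TP/(2·TP+FP+FN)):
  VERB: TP=101, FP=15+10+3+15=43, FN=15+8+13+9=45 → 202/290 = 0.69655
  NOUN: TP=71, FP=15+13+1+18=47, FN=15+9+12+13=49 → 142/238 = 0.59664
  ADV: TP=22, FP=8+9+0+12=29, FN=10+13+9+2=34 → 44/107 = 0.41121
  ADJ: TP=103, FP=13+12+9+10=44, FN=3+1+0+2=6 → 206/256 = 0.80469
  DET: TP=63, FP=9+13+2+2=26, FN=15+18+12+10=55 → 126/207 = 0.60870
Macro-F1 score = mean = (0.69655 + 0.59664 + 0.41121 + 0.80469 + 0.60870) / 5 = 0.6236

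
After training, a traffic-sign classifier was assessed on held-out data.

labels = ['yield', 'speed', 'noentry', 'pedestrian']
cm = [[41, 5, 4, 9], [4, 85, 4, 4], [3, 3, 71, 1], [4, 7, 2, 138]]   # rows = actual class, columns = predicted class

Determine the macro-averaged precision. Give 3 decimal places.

0.856

Per-class precision (TP/(TP+FP)):
  yield: TP=41, FP=4+3+4=11 → 41/52 = 0.7885
  speed: TP=85, FP=5+3+7=15 → 85/100 = 0.8500
  noentry: TP=71, FP=4+4+2=10 → 71/81 = 0.8765
  pedestrian: TP=138, FP=9+4+1=14 → 138/152 = 0.9079
Macro-precision = mean = (0.7885 + 0.8500 + 0.8765 + 0.9079) / 4 = 0.856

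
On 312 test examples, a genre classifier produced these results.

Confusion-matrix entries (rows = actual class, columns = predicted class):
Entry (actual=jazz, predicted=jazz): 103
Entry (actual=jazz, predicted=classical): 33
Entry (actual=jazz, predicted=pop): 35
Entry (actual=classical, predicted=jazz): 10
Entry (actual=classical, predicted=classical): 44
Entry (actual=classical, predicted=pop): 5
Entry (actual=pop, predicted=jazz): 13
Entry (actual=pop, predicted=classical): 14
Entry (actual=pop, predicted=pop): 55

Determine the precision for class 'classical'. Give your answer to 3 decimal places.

0.484

precision = TP/(TP+FP).
classical: TP=44, FP=33+14=47 → 44/91 = 0.4835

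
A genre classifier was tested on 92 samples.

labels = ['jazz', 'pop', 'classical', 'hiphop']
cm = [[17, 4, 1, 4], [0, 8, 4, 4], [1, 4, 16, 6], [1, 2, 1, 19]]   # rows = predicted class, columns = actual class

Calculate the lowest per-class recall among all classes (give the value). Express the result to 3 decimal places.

Per-class recall (TP/(TP+FN)):
  jazz: TP=17, FN=0+1+1=2 → 17/19 = 0.8947
  pop: TP=8, FN=4+4+2=10 → 8/18 = 0.4444
  classical: TP=16, FN=1+4+1=6 → 16/22 = 0.7273
  hiphop: TP=19, FN=4+4+6=14 → 19/33 = 0.5758
Lowest is class 'pop' with recall = 0.444.

0.444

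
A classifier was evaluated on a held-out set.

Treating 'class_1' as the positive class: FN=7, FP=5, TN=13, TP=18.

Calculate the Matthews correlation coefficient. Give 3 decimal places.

0.437

MCC = (TP·TN − FP·FN) / √((TP+FP)(TP+FN)(TN+FP)(TN+FN))
Numerator = 18·13 − 5·7 = 199
Denominator = √(23·25·18·20) = √207000 = 454.9725
MCC = 199 / 454.9725 = 0.437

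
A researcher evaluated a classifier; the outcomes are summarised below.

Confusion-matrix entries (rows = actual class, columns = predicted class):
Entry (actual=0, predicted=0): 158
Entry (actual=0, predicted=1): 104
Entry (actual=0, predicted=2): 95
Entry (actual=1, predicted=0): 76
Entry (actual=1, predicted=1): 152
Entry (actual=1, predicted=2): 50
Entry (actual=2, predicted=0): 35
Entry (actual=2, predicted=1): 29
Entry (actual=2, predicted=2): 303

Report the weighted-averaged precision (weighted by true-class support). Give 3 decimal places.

Per-class precision (TP/(TP+FP)):
  0: TP=158, FP=76+35=111 → 158/269 = 0.5874
  1: TP=152, FP=104+29=133 → 152/285 = 0.5333
  2: TP=303, FP=95+50=145 → 303/448 = 0.6763
Weighted-precision = Σ (supportᵢ/N)·precisionᵢ with N=1002: (357/1002)·0.5874 + (278/1002)·0.5333 + (367/1002)·0.6763 = 0.605

0.605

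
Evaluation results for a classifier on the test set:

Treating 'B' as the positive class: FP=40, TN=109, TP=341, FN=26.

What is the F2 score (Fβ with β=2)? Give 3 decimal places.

Fβ = (1+β²)·TP / ((1+β²)·TP + β²·FN + FP), with β²=4
= 5·341 / (5·341 + 4·26 + 40) = 0.922

0.922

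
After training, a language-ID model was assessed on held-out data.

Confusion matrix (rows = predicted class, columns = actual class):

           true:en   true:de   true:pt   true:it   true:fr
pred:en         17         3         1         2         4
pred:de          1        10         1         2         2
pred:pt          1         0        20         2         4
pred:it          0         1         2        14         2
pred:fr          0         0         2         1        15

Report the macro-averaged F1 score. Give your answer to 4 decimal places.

0.7054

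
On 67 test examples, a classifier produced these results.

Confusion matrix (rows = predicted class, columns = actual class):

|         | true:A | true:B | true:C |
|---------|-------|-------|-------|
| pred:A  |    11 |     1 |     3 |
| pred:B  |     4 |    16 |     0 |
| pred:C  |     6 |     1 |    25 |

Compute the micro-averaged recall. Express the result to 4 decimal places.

0.7761

Micro-averaging pools counts across classes: ΣTP=52, ΣFP=15, ΣFN=15.
Micro-recall = TP/(TP+FN) on pooled counts = 0.7761 (equals overall accuracy in single-label multiclass).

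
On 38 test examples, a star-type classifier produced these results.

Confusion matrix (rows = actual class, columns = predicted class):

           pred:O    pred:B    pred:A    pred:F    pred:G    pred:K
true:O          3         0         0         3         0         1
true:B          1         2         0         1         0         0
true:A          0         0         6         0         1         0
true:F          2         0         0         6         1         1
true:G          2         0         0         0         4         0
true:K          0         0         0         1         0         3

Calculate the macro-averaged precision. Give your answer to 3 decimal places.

0.698

Per-class precision (TP/(TP+FP)):
  O: TP=3, FP=1+0+2+2+0=5 → 3/8 = 0.3750
  B: TP=2, FP=0+0+0+0+0=0 → 2/2 = 1.0000
  A: TP=6, FP=0+0+0+0+0=0 → 6/6 = 1.0000
  F: TP=6, FP=3+1+0+0+1=5 → 6/11 = 0.5455
  G: TP=4, FP=0+0+1+1+0=2 → 4/6 = 0.6667
  K: TP=3, FP=1+0+0+1+0=2 → 3/5 = 0.6000
Macro-precision = mean = (0.3750 + 1.0000 + 1.0000 + 0.5455 + 0.6667 + 0.6000) / 6 = 0.698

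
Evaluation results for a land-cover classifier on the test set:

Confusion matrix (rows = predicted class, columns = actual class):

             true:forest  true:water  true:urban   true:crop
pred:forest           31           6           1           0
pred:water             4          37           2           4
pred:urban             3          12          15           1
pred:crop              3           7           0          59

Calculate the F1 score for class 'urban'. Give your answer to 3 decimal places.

0.612

F1 score = 2·TP/(2·TP+FP+FN).
urban: TP=15, FP=3+12+1=16, FN=1+2+0=3 → 30/49 = 0.6122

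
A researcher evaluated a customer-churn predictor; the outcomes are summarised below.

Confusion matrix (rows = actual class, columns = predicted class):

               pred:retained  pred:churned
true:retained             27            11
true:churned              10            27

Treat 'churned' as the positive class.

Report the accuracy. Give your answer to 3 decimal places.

0.720

Accuracy = (TP+TN)/N = (27+27)/75 = 0.720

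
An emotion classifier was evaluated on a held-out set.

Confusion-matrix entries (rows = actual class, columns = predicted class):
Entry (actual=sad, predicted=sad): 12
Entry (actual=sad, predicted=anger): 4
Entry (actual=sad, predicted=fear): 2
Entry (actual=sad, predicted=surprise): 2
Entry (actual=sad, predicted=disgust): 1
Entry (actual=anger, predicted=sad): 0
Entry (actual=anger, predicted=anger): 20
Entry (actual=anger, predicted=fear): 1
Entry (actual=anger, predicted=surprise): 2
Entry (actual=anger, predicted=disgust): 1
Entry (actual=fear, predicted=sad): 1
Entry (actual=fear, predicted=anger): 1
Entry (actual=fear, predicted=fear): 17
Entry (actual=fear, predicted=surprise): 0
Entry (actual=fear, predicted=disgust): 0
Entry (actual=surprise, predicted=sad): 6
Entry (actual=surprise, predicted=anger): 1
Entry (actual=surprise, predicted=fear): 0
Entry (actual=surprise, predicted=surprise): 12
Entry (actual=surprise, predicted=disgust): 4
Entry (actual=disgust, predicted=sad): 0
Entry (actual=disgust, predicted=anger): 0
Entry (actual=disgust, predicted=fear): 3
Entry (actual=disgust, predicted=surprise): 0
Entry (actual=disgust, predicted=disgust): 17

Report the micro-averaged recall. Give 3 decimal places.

Micro-averaging pools counts across classes: ΣTP=78, ΣFP=29, ΣFN=29.
Micro-recall = TP/(TP+FN) on pooled counts = 0.729 (equals overall accuracy in single-label multiclass).

0.729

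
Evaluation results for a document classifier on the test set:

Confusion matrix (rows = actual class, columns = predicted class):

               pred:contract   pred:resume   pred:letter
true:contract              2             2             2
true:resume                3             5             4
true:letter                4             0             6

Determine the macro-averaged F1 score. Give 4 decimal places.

Per-class F1 score (2·TP/(2·TP+FP+FN)):
  contract: TP=2, FP=3+4=7, FN=2+2=4 → 4/15 = 0.26667
  resume: TP=5, FP=2+0=2, FN=3+4=7 → 10/19 = 0.52632
  letter: TP=6, FP=2+4=6, FN=4+0=4 → 12/22 = 0.54545
Macro-F1 score = mean = (0.26667 + 0.52632 + 0.54545) / 3 = 0.4461

0.4461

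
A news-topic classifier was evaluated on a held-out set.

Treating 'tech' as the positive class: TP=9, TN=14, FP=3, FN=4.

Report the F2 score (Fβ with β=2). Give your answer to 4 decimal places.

Fβ = (1+β²)·TP / ((1+β²)·TP + β²·FN + FP), with β²=4
= 5·9 / (5·9 + 4·4 + 3) = 0.7031

0.7031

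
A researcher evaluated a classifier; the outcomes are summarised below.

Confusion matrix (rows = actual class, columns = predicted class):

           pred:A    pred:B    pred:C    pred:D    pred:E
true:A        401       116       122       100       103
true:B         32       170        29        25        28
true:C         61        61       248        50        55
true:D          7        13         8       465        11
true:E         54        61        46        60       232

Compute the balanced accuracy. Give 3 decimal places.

Balanced accuracy = mean of per-class recall.
  A: recall = 401/842 = 0.4762
  B: recall = 170/284 = 0.5986
  C: recall = 248/475 = 0.5221
  D: recall = 465/504 = 0.9226
  E: recall = 232/453 = 0.5121
Mean = (0.4762 + 0.5986 + 0.5221 + 0.9226 + 0.5121) / 5 = 0.606

0.606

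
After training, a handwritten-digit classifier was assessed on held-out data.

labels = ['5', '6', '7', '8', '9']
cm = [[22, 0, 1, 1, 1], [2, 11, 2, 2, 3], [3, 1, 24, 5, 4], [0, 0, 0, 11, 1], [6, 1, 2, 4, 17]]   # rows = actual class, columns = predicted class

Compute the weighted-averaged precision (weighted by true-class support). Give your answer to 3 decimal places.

Per-class precision (TP/(TP+FP)):
  5: TP=22, FP=2+3+0+6=11 → 22/33 = 0.6667
  6: TP=11, FP=0+1+0+1=2 → 11/13 = 0.8462
  7: TP=24, FP=1+2+0+2=5 → 24/29 = 0.8276
  8: TP=11, FP=1+2+5+4=12 → 11/23 = 0.4783
  9: TP=17, FP=1+3+4+1=9 → 17/26 = 0.6538
Weighted-precision = Σ (supportᵢ/N)·precisionᵢ with N=124: (25/124)·0.6667 + (20/124)·0.8462 + (37/124)·0.8276 + (12/124)·0.4783 + (30/124)·0.6538 = 0.722

0.722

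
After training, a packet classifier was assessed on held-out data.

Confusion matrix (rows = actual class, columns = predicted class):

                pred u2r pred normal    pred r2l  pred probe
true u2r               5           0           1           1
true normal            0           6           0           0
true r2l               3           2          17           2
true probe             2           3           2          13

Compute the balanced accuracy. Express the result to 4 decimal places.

0.7682

Balanced accuracy = mean of per-class recall.
  u2r: recall = 5/7 = 0.71429
  normal: recall = 6/6 = 1.00000
  r2l: recall = 17/24 = 0.70833
  probe: recall = 13/20 = 0.65000
Mean = (0.71429 + 1.00000 + 0.70833 + 0.65000) / 4 = 0.7682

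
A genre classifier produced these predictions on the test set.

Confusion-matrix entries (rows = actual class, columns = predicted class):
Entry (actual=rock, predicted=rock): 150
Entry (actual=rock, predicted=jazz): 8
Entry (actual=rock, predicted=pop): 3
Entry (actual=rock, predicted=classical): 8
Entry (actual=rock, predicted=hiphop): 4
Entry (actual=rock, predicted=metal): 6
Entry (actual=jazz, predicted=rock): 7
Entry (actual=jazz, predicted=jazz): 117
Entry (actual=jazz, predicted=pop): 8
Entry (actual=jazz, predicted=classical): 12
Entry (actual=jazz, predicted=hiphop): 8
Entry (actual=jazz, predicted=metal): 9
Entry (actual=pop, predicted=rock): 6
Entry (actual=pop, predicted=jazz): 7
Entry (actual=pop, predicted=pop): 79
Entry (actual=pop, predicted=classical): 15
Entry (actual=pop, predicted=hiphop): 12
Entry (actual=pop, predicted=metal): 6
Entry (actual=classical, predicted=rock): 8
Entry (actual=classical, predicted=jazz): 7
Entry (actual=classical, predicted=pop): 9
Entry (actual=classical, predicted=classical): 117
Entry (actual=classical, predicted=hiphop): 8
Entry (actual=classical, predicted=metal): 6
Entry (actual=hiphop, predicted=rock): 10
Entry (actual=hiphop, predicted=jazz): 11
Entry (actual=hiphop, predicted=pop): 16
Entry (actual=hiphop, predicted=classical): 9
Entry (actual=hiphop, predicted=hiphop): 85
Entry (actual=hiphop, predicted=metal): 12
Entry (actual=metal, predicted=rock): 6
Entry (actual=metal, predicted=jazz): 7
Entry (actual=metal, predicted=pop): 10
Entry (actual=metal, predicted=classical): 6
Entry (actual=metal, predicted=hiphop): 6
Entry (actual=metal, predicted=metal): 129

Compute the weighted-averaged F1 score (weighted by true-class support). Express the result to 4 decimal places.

0.7289

Per-class F1 score (2·TP/(2·TP+FP+FN)):
  rock: TP=150, FP=7+6+8+10+6=37, FN=8+3+8+4+6=29 → 300/366 = 0.81967
  jazz: TP=117, FP=8+7+7+11+7=40, FN=7+8+12+8+9=44 → 234/318 = 0.73585
  pop: TP=79, FP=3+8+9+16+10=46, FN=6+7+15+12+6=46 → 158/250 = 0.63200
  classical: TP=117, FP=8+12+15+9+6=50, FN=8+7+9+8+6=38 → 234/322 = 0.72671
  hiphop: TP=85, FP=4+8+12+8+6=38, FN=10+11+16+9+12=58 → 170/266 = 0.63910
  metal: TP=129, FP=6+9+6+6+12=39, FN=6+7+10+6+6=35 → 258/332 = 0.77711
Weighted-F1 score = Σ (supportᵢ/N)·F1 scoreᵢ with N=927: (179/927)·0.81967 + (161/927)·0.73585 + (125/927)·0.63200 + (155/927)·0.72671 + (143/927)·0.63910 + (164/927)·0.77711 = 0.7289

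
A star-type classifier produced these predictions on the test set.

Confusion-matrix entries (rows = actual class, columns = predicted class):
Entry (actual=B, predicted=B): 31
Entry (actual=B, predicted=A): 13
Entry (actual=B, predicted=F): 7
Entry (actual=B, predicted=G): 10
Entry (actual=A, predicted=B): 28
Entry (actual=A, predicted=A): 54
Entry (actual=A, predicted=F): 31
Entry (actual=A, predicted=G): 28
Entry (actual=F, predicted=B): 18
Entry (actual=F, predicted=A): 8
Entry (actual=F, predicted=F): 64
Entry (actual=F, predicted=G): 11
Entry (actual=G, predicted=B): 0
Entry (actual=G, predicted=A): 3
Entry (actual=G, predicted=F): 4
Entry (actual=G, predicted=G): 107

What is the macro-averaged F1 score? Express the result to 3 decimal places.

0.588

Per-class F1 score (2·TP/(2·TP+FP+FN)):
  B: TP=31, FP=28+18+0=46, FN=13+7+10=30 → 62/138 = 0.4493
  A: TP=54, FP=13+8+3=24, FN=28+31+28=87 → 108/219 = 0.4932
  F: TP=64, FP=7+31+4=42, FN=18+8+11=37 → 128/207 = 0.6184
  G: TP=107, FP=10+28+11=49, FN=0+3+4=7 → 214/270 = 0.7926
Macro-F1 score = mean = (0.4493 + 0.4932 + 0.6184 + 0.7926) / 4 = 0.588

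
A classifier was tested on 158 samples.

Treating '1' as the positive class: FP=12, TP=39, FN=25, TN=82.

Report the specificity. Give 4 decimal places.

0.8723

Specificity = TN/(TN+FP) = 82/(82+12) = 0.8723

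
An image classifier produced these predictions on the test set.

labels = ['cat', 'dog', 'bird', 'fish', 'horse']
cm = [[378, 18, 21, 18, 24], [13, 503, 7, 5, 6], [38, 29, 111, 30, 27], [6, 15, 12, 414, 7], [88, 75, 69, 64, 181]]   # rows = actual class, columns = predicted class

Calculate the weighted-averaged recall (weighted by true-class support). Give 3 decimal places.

0.735

Per-class recall (TP/(TP+FN)):
  cat: TP=378, FN=18+21+18+24=81 → 378/459 = 0.8235
  dog: TP=503, FN=13+7+5+6=31 → 503/534 = 0.9419
  bird: TP=111, FN=38+29+30+27=124 → 111/235 = 0.4723
  fish: TP=414, FN=6+15+12+7=40 → 414/454 = 0.9119
  horse: TP=181, FN=88+75+69+64=296 → 181/477 = 0.3795
Weighted-recall = Σ (supportᵢ/N)·recallᵢ with N=2159: (459/2159)·0.8235 + (534/2159)·0.9419 + (235/2159)·0.4723 + (454/2159)·0.9119 + (477/2159)·0.3795 = 0.735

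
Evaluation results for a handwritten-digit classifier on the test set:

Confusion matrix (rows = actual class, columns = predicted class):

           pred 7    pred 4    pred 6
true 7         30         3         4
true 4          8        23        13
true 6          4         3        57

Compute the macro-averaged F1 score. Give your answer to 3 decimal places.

Per-class F1 score (2·TP/(2·TP+FP+FN)):
  7: TP=30, FP=8+4=12, FN=3+4=7 → 60/79 = 0.7595
  4: TP=23, FP=3+3=6, FN=8+13=21 → 46/73 = 0.6301
  6: TP=57, FP=4+13=17, FN=4+3=7 → 114/138 = 0.8261
Macro-F1 score = mean = (0.7595 + 0.6301 + 0.8261) / 3 = 0.739

0.739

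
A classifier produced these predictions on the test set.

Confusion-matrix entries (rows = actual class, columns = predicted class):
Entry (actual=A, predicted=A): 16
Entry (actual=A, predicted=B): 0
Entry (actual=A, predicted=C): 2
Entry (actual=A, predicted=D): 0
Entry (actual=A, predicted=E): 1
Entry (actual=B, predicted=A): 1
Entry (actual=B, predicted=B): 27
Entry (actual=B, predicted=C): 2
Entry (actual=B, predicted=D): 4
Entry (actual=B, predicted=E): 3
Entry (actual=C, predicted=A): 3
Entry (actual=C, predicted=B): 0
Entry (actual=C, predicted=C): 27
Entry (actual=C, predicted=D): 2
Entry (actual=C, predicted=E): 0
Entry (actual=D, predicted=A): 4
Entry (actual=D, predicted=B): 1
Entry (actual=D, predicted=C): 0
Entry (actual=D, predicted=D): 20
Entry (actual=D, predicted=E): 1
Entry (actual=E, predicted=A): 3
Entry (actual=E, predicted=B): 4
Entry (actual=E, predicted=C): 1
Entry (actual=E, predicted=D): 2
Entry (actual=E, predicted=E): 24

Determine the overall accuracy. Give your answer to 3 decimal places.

0.770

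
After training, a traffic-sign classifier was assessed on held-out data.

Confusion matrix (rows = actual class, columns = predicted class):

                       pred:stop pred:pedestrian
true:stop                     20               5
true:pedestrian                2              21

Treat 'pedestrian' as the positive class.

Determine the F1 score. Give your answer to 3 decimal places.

Precision = TP/(TP+FP) = 21/26 = 0.8077
Recall = TP/(TP+FN) = 21/23 = 0.9130
F1 = 2·TP/(2·TP+FP+FN) = 42/49 = 0.857

0.857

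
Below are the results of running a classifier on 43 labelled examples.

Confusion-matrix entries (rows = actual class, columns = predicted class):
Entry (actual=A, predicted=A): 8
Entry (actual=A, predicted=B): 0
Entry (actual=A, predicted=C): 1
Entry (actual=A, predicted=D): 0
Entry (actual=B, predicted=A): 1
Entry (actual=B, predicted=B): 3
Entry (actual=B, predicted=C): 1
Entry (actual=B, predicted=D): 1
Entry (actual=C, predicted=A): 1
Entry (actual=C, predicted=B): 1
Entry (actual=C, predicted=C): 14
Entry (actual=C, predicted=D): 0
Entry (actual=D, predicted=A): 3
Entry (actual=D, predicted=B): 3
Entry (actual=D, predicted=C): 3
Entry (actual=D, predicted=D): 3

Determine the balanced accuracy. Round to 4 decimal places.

Balanced accuracy = mean of per-class recall.
  A: recall = 8/9 = 0.88889
  B: recall = 3/6 = 0.50000
  C: recall = 14/16 = 0.87500
  D: recall = 3/12 = 0.25000
Mean = (0.88889 + 0.50000 + 0.87500 + 0.25000) / 4 = 0.6285

0.6285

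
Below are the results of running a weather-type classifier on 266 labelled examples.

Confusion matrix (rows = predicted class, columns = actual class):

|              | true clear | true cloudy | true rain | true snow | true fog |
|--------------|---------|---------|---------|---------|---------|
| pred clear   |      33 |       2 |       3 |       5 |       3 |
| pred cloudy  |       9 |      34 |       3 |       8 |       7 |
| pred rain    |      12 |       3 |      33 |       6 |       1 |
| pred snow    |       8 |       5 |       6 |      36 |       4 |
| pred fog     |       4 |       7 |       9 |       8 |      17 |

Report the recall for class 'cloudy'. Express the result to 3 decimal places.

Take TP from the diagonal, FP from the rest of the 'cloudy' prediction marginal, FN from the rest of the 'cloudy' actual marginal.
recall = TP/(TP+FN).
cloudy: TP=34, FN=2+3+5+7=17 → 34/51 = 0.6667

0.667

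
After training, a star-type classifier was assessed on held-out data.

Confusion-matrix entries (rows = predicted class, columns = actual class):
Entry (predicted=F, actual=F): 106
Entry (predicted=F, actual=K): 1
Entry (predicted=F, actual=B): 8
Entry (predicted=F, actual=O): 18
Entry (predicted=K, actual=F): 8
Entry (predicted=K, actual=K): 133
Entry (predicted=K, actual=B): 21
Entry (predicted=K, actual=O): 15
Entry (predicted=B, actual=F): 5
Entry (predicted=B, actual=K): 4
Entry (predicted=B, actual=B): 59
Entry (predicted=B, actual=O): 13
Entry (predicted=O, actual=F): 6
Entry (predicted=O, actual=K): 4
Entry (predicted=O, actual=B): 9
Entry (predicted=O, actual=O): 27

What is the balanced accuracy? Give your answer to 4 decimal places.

0.6907

Balanced accuracy = mean of per-class recall.
  F: recall = 106/125 = 0.84800
  K: recall = 133/142 = 0.93662
  B: recall = 59/97 = 0.60825
  O: recall = 27/73 = 0.36986
Mean = (0.84800 + 0.93662 + 0.60825 + 0.36986) / 4 = 0.6907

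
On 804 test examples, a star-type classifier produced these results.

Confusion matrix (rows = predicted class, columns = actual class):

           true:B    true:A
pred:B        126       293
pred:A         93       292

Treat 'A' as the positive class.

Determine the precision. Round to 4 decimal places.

0.7584

Precision = TP/(TP+FP) = 292/(292+93) = 292/385 = 0.7584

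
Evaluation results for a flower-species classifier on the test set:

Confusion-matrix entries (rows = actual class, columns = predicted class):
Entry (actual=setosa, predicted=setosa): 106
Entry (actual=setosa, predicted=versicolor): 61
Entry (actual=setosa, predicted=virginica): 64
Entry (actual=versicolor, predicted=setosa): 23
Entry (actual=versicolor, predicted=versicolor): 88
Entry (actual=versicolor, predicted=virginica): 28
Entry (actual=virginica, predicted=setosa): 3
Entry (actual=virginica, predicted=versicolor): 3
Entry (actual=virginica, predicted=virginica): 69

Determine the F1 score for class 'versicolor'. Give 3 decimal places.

Treat 'versicolor' as positive and all other classes as negative.
F1 score = 2·TP/(2·TP+FP+FN).
versicolor: TP=88, FP=61+3=64, FN=23+28=51 → 176/291 = 0.6048

0.605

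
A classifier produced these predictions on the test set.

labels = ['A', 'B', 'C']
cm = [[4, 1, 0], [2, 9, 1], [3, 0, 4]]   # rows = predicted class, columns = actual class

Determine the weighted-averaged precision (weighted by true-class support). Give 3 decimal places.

0.732

Per-class precision (TP/(TP+FP)):
  A: TP=4, FP=1+0=1 → 4/5 = 0.8000
  B: TP=9, FP=2+1=3 → 9/12 = 0.7500
  C: TP=4, FP=3+0=3 → 4/7 = 0.5714
Weighted-precision = Σ (supportᵢ/N)·precisionᵢ with N=24: (9/24)·0.8000 + (10/24)·0.7500 + (5/24)·0.5714 = 0.732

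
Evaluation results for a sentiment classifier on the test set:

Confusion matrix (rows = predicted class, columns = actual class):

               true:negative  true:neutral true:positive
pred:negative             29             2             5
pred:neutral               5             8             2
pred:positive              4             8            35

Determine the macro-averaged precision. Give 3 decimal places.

Per-class precision (TP/(TP+FP)):
  negative: TP=29, FP=2+5=7 → 29/36 = 0.8056
  neutral: TP=8, FP=5+2=7 → 8/15 = 0.5333
  positive: TP=35, FP=4+8=12 → 35/47 = 0.7447
Macro-precision = mean = (0.8056 + 0.5333 + 0.7447) / 3 = 0.695

0.695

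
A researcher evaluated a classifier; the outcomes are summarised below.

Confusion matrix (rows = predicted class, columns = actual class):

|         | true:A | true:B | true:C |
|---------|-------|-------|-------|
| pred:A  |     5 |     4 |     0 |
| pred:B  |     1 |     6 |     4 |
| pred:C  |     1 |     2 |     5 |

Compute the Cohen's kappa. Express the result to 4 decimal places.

0.3501

Observed agreement pₒ = trace/N = 16/28 = 0.57143
Expected agreement pₑ = Σ (rowᵢ·colᵢ)/N² = (7·9 + 12·11 + 9·8)/28² = 0.34056
κ = (pₒ − pₑ)/(1 − pₑ) = (0.57143 − 0.34056)/(1 − 0.34056) = 0.3501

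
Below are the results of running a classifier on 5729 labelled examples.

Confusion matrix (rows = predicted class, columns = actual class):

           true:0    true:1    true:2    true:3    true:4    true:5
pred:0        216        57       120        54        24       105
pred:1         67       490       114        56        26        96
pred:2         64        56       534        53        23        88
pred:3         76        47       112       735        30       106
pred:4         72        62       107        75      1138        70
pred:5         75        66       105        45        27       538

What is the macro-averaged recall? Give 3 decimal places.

0.609

Per-class recall (TP/(TP+FN)):
  0: TP=216, FN=67+64+76+72+75=354 → 216/570 = 0.3789
  1: TP=490, FN=57+56+47+62+66=288 → 490/778 = 0.6298
  2: TP=534, FN=120+114+112+107+105=558 → 534/1092 = 0.4890
  3: TP=735, FN=54+56+53+75+45=283 → 735/1018 = 0.7220
  4: TP=1138, FN=24+26+23+30+27=130 → 1138/1268 = 0.8975
  5: TP=538, FN=105+96+88+106+70=465 → 538/1003 = 0.5364
Macro-recall = mean = (0.3789 + 0.6298 + 0.4890 + 0.7220 + 0.8975 + 0.5364) / 6 = 0.609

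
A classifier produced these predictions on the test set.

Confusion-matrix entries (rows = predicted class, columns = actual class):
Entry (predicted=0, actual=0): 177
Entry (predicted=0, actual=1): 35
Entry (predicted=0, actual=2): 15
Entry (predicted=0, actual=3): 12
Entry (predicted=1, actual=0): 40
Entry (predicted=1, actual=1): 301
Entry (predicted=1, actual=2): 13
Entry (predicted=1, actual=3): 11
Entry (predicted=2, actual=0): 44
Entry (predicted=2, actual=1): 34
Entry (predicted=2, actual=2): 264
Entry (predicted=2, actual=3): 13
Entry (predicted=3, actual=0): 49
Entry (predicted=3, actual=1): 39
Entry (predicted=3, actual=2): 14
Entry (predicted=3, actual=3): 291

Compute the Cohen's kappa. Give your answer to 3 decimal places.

0.685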